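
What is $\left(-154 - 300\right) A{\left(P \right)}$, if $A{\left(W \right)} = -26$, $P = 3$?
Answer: $11804$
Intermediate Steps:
$\left(-154 - 300\right) A{\left(P \right)} = \left(-154 - 300\right) \left(-26\right) = \left(-454\right) \left(-26\right) = 11804$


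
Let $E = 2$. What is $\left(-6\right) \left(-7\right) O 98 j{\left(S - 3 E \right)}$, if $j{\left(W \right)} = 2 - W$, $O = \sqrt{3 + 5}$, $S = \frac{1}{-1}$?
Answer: $74088 \sqrt{2} \approx 1.0478 \cdot 10^{5}$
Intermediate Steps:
$S = -1$
$O = 2 \sqrt{2}$ ($O = \sqrt{8} = 2 \sqrt{2} \approx 2.8284$)
$\left(-6\right) \left(-7\right) O 98 j{\left(S - 3 E \right)} = \left(-6\right) \left(-7\right) 2 \sqrt{2} \cdot 98 \left(2 - \left(-1 - 6\right)\right) = 42 \cdot 2 \sqrt{2} \cdot 98 \left(2 - \left(-1 - 6\right)\right) = 84 \sqrt{2} \cdot 98 \left(2 - -7\right) = 84 \sqrt{2} \cdot 98 \left(2 + 7\right) = 84 \sqrt{2} \cdot 98 \cdot 9 = 84 \sqrt{2} \cdot 882 = 74088 \sqrt{2}$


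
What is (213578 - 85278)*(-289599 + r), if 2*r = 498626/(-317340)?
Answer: -589548738166795/15867 ≈ -3.7156e+10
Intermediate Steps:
r = -249313/317340 (r = (498626/(-317340))/2 = (498626*(-1/317340))/2 = (½)*(-249313/158670) = -249313/317340 ≈ -0.78563)
(213578 - 85278)*(-289599 + r) = (213578 - 85278)*(-289599 - 249313/317340) = 128300*(-91901595973/317340) = -589548738166795/15867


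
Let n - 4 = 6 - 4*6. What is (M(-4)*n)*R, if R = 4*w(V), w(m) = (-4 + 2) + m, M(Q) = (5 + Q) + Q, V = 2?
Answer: 0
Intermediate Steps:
M(Q) = 5 + 2*Q
w(m) = -2 + m
n = -14 (n = 4 + (6 - 4*6) = 4 + (6 - 24) = 4 - 18 = -14)
R = 0 (R = 4*(-2 + 2) = 4*0 = 0)
(M(-4)*n)*R = ((5 + 2*(-4))*(-14))*0 = ((5 - 8)*(-14))*0 = -3*(-14)*0 = 42*0 = 0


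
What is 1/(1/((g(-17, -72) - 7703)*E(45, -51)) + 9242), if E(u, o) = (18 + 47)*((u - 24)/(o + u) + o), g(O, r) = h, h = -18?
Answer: 54703285/505567759972 ≈ 0.00010820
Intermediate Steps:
g(O, r) = -18
E(u, o) = 65*o + 65*(-24 + u)/(o + u) (E(u, o) = 65*((-24 + u)/(o + u) + o) = 65*(o + (-24 + u)/(o + u)) = 65*o + 65*(-24 + u)/(o + u))
1/(1/((g(-17, -72) - 7703)*E(45, -51)) + 9242) = 1/(1/((-18 - 7703)*((65*(-24 + 45 + (-51)**2 - 51*45)/(-51 + 45)))) + 9242) = 1/(1/((-7721)*((65*(-24 + 45 + 2601 - 2295)/(-6)))) + 9242) = 1/(-1/(7721*(65*(-1/6)*327)) + 9242) = 1/(-1/(7721*(-7085/2)) + 9242) = 1/(-1/7721*(-2/7085) + 9242) = 1/(2/54703285 + 9242) = 1/(505567759972/54703285) = 54703285/505567759972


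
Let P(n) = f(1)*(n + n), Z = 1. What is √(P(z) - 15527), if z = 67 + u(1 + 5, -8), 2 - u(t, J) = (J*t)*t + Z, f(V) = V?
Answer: I*√14815 ≈ 121.72*I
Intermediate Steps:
u(t, J) = 1 - J*t² (u(t, J) = 2 - ((J*t)*t + 1) = 2 - (J*t² + 1) = 2 - (1 + J*t²) = 2 + (-1 - J*t²) = 1 - J*t²)
z = 356 (z = 67 + (1 - 1*(-8)*(1 + 5)²) = 67 + (1 - 1*(-8)*6²) = 67 + (1 - 1*(-8)*36) = 67 + (1 + 288) = 67 + 289 = 356)
P(n) = 2*n (P(n) = 1*(n + n) = 1*(2*n) = 2*n)
√(P(z) - 15527) = √(2*356 - 15527) = √(712 - 15527) = √(-14815) = I*√14815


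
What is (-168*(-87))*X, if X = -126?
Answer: -1841616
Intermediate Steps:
(-168*(-87))*X = -168*(-87)*(-126) = 14616*(-126) = -1841616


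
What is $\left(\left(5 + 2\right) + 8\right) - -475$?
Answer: $490$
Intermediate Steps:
$\left(\left(5 + 2\right) + 8\right) - -475 = \left(7 + 8\right) + 475 = 15 + 475 = 490$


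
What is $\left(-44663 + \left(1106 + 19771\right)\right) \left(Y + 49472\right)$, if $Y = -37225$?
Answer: $-291307142$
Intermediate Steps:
$\left(-44663 + \left(1106 + 19771\right)\right) \left(Y + 49472\right) = \left(-44663 + \left(1106 + 19771\right)\right) \left(-37225 + 49472\right) = \left(-44663 + 20877\right) 12247 = \left(-23786\right) 12247 = -291307142$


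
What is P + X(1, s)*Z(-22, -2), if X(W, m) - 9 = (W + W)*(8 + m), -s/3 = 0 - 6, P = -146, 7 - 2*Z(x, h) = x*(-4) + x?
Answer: -3891/2 ≈ -1945.5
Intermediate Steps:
Z(x, h) = 7/2 + 3*x/2 (Z(x, h) = 7/2 - (x*(-4) + x)/2 = 7/2 - (-4*x + x)/2 = 7/2 - (-3)*x/2 = 7/2 + 3*x/2)
s = 18 (s = -3*(0 - 6) = -3*(-6) = 18)
X(W, m) = 9 + 2*W*(8 + m) (X(W, m) = 9 + (W + W)*(8 + m) = 9 + (2*W)*(8 + m) = 9 + 2*W*(8 + m))
P + X(1, s)*Z(-22, -2) = -146 + (9 + 16*1 + 2*1*18)*(7/2 + (3/2)*(-22)) = -146 + (9 + 16 + 36)*(7/2 - 33) = -146 + 61*(-59/2) = -146 - 3599/2 = -3891/2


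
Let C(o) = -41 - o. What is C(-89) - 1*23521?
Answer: -23473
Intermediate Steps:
C(-89) - 1*23521 = (-41 - 1*(-89)) - 1*23521 = (-41 + 89) - 23521 = 48 - 23521 = -23473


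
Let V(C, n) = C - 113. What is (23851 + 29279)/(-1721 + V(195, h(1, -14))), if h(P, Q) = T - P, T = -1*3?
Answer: -4830/149 ≈ -32.416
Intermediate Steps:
T = -3
h(P, Q) = -3 - P
V(C, n) = -113 + C
(23851 + 29279)/(-1721 + V(195, h(1, -14))) = (23851 + 29279)/(-1721 + (-113 + 195)) = 53130/(-1721 + 82) = 53130/(-1639) = 53130*(-1/1639) = -4830/149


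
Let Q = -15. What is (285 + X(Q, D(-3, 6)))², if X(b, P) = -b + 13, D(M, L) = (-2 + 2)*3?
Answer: 97969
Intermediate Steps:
D(M, L) = 0 (D(M, L) = 0*3 = 0)
X(b, P) = 13 - b
(285 + X(Q, D(-3, 6)))² = (285 + (13 - 1*(-15)))² = (285 + (13 + 15))² = (285 + 28)² = 313² = 97969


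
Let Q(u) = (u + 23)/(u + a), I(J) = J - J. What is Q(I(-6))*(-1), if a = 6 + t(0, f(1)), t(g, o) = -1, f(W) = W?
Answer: -23/5 ≈ -4.6000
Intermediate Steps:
I(J) = 0
a = 5 (a = 6 - 1 = 5)
Q(u) = (23 + u)/(5 + u) (Q(u) = (u + 23)/(u + 5) = (23 + u)/(5 + u))
Q(I(-6))*(-1) = ((23 + 0)/(5 + 0))*(-1) = (23/5)*(-1) = -23/5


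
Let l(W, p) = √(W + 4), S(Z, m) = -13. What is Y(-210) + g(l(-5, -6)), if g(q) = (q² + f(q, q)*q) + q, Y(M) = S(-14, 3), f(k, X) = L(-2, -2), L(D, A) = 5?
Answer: -14 + 6*I ≈ -14.0 + 6.0*I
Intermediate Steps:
f(k, X) = 5
l(W, p) = √(4 + W)
Y(M) = -13
g(q) = q² + 6*q (g(q) = (q² + 5*q) + q = q² + 6*q)
Y(-210) + g(l(-5, -6)) = -13 + √(4 - 5)*(6 + √(4 - 5)) = -13 + √(-1)*(6 + √(-1)) = -13 + I*(6 + I)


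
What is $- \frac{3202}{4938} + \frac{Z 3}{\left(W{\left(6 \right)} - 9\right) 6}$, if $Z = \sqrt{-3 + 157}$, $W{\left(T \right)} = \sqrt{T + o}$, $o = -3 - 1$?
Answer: $- \frac{1601}{2469} - \frac{9 \sqrt{154}}{158} - \frac{\sqrt{77}}{79} \approx -1.4664$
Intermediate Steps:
$o = -4$
$W{\left(T \right)} = \sqrt{-4 + T}$ ($W{\left(T \right)} = \sqrt{T - 4} = \sqrt{-4 + T}$)
$Z = \sqrt{154} \approx 12.41$
$- \frac{3202}{4938} + \frac{Z 3}{\left(W{\left(6 \right)} - 9\right) 6} = - \frac{3202}{4938} + \frac{\sqrt{154} \cdot 3}{\left(\sqrt{-4 + 6} - 9\right) 6} = \left(-3202\right) \frac{1}{4938} + \frac{3 \sqrt{154}}{\left(\sqrt{2} - 9\right) 6} = - \frac{1601}{2469} + \frac{3 \sqrt{154}}{\left(-9 + \sqrt{2}\right) 6} = - \frac{1601}{2469} + \frac{3 \sqrt{154}}{-54 + 6 \sqrt{2}}$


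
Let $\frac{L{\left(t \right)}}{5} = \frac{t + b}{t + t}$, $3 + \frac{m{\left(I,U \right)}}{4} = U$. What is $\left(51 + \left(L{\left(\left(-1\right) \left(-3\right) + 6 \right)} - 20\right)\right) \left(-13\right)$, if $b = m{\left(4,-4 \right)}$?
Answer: $- \frac{6019}{18} \approx -334.39$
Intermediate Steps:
$m{\left(I,U \right)} = -12 + 4 U$
$b = -28$ ($b = -12 + 4 \left(-4\right) = -12 - 16 = -28$)
$L{\left(t \right)} = \frac{5 \left(-28 + t\right)}{2 t}$ ($L{\left(t \right)} = 5 \frac{t - 28}{t + t} = 5 \frac{-28 + t}{2 t} = \frac{5 \left(-28 + t\right)}{2 t}$)
$\left(51 + \left(L{\left(\left(-1\right) \left(-3\right) + 6 \right)} - 20\right)\right) \left(-13\right) = \left(51 - \left(\frac{35}{2} + \frac{70}{\left(-1\right) \left(-3\right) + 6}\right)\right) \left(-13\right) = \left(51 - \left(\frac{35}{2} + \frac{70}{3 + 6}\right)\right) \left(-13\right) = \left(51 - \left(\frac{35}{2} + \frac{70}{9}\right)\right) \left(-13\right) = \left(51 + \left(\left(\frac{5}{2} - \frac{70}{9}\right) - 20\right)\right) \left(-13\right) = \left(51 - \frac{455}{18}\right) \left(-13\right) = \frac{463}{18} \left(-13\right) = - \frac{6019}{18}$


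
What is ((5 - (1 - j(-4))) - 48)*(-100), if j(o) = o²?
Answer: 2800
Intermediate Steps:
((5 - (1 - j(-4))) - 48)*(-100) = ((5 - (1 - 1*(-4)²)) - 48)*(-100) = ((5 - (1 - 1*16)) - 48)*(-100) = ((5 - (1 - 16)) - 48)*(-100) = ((5 - 1*(-15)) - 48)*(-100) = ((5 + 15) - 48)*(-100) = (20 - 48)*(-100) = -28*(-100) = 2800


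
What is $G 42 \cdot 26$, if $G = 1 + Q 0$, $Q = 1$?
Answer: $1092$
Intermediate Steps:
$G = 1$ ($G = 1 + 1 \cdot 0 = 1 + 0 = 1$)
$G 42 \cdot 26 = 1 \cdot 42 \cdot 26 = 42 \cdot 26 = 1092$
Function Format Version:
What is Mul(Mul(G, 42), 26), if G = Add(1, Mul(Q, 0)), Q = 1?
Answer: 1092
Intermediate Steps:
G = 1 (G = Add(1, Mul(1, 0)) = Add(1, 0) = 1)
Mul(Mul(G, 42), 26) = Mul(Mul(1, 42), 26) = Mul(42, 26) = 1092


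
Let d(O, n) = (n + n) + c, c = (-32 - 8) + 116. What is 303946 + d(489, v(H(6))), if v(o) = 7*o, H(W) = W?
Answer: 304106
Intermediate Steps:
c = 76 (c = -40 + 116 = 76)
d(O, n) = 76 + 2*n (d(O, n) = (n + n) + 76 = 2*n + 76 = 76 + 2*n)
303946 + d(489, v(H(6))) = 303946 + (76 + 2*(7*6)) = 303946 + (76 + 2*42) = 303946 + (76 + 84) = 303946 + 160 = 304106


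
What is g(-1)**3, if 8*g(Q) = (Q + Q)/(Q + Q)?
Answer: 1/512 ≈ 0.0019531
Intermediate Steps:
g(Q) = 1/8 (g(Q) = ((Q + Q)/(Q + Q))/8 = ((2*Q)/((2*Q)))/8 = ((2*Q)*(1/(2*Q)))/8 = (1/8)*1 = 1/8)
g(-1)**3 = (1/8)**3 = 1/512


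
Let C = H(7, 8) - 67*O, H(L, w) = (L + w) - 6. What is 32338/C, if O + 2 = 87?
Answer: -16169/2843 ≈ -5.6873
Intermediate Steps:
H(L, w) = -6 + L + w
O = 85 (O = -2 + 87 = 85)
C = -5686 (C = (-6 + 7 + 8) - 67*85 = 9 - 5695 = -5686)
32338/C = 32338/(-5686) = 32338*(-1/5686) = -16169/2843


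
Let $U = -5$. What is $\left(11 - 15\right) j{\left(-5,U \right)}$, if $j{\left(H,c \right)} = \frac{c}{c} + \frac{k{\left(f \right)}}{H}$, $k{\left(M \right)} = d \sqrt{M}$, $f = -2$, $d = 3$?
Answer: $-4 + \frac{12 i \sqrt{2}}{5} \approx -4.0 + 3.3941 i$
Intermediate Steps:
$k{\left(M \right)} = 3 \sqrt{M}$
$j{\left(H,c \right)} = 1 + \frac{3 i \sqrt{2}}{H}$ ($j{\left(H,c \right)} = \frac{c}{c} + \frac{3 \sqrt{-2}}{H} = 1 + \frac{3 i \sqrt{2}}{H}$)
$\left(11 - 15\right) j{\left(-5,U \right)} = \left(11 - 15\right) \frac{-5 + 3 i \sqrt{2}}{-5} = - 4 \left(- \frac{-5 + 3 i \sqrt{2}}{5}\right) = - 4 \left(1 - \frac{3 i \sqrt{2}}{5}\right) = -4 + \frac{12 i \sqrt{2}}{5}$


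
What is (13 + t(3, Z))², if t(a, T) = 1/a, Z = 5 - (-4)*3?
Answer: 1600/9 ≈ 177.78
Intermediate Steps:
Z = 17 (Z = 5 - 1*(-12) = 5 + 12 = 17)
(13 + t(3, Z))² = (13 + 1/3)² = (13 + ⅓)² = (40/3)² = 1600/9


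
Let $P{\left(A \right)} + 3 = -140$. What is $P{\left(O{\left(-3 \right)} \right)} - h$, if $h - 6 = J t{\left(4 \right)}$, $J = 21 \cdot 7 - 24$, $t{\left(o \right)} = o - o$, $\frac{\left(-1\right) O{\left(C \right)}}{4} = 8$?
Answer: $-149$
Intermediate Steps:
$O{\left(C \right)} = -32$ ($O{\left(C \right)} = \left(-4\right) 8 = -32$)
$t{\left(o \right)} = 0$
$P{\left(A \right)} = -143$ ($P{\left(A \right)} = -3 - 140 = -143$)
$J = 123$ ($J = 147 - 24 = 123$)
$h = 6$ ($h = 6 + 123 \cdot 0 = 6 + 0 = 6$)
$P{\left(O{\left(-3 \right)} \right)} - h = -143 - 6 = -149$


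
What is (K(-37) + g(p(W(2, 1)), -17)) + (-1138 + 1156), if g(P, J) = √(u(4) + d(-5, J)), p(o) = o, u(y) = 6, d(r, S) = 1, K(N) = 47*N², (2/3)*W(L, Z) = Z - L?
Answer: 64361 + √7 ≈ 64364.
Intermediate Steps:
W(L, Z) = -3*L/2 + 3*Z/2 (W(L, Z) = 3*(Z - L)/2 = -3*L/2 + 3*Z/2)
g(P, J) = √7 (g(P, J) = √(6 + 1) = √7)
(K(-37) + g(p(W(2, 1)), -17)) + (-1138 + 1156) = (47*(-37)² + √7) + (-1138 + 1156) = (47*1369 + √7) + 18 = (64343 + √7) + 18 = 64361 + √7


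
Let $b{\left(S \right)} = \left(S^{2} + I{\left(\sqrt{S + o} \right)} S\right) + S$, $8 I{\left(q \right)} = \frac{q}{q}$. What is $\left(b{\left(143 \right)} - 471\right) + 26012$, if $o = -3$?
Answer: $\frac{369207}{8} \approx 46151.0$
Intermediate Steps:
$I{\left(q \right)} = \frac{1}{8}$ ($I{\left(q \right)} = \frac{q \frac{1}{q}}{8} = \frac{1}{8} \cdot 1 = \frac{1}{8}$)
$b{\left(S \right)} = S^{2} + \frac{9 S}{8}$ ($b{\left(S \right)} = \left(S^{2} + \frac{S}{8}\right) + S = S^{2} + \frac{9 S}{8}$)
$\left(b{\left(143 \right)} - 471\right) + 26012 = \left(\frac{1}{8} \cdot 143 \left(9 + 8 \cdot 143\right) - 471\right) + 26012 = \left(\frac{1}{8} \cdot 143 \left(9 + 1144\right) - 471\right) + 26012 = \left(\frac{1}{8} \cdot 143 \cdot 1153 - 471\right) + 26012 = \left(\frac{164879}{8} - 471\right) + 26012 = \frac{161111}{8} + 26012 = \frac{369207}{8}$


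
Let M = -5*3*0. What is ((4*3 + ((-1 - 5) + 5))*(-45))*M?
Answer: 0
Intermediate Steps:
M = 0 (M = -15*0 = 0)
((4*3 + ((-1 - 5) + 5))*(-45))*M = ((4*3 + ((-1 - 5) + 5))*(-45))*0 = ((12 + (-6 + 5))*(-45))*0 = ((12 - 1)*(-45))*0 = (11*(-45))*0 = -495*0 = 0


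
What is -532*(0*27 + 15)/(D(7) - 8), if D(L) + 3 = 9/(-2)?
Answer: 15960/31 ≈ 514.84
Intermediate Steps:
D(L) = -15/2 (D(L) = -3 + 9/(-2) = -3 + 9*(-½) = -3 - 9/2 = -15/2)
-532*(0*27 + 15)/(D(7) - 8) = -532*(0*27 + 15)/(-15/2 - 8) = -532*(0 + 15)/(-31/2) = -7980*(-2)/31 = -532*(-30/31) = 15960/31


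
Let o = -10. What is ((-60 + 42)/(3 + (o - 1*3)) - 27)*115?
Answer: -2898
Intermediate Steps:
((-60 + 42)/(3 + (o - 1*3)) - 27)*115 = ((-60 + 42)/(3 + (-10 - 1*3)) - 27)*115 = (-18/(3 + (-10 - 3)) - 27)*115 = (-18/(3 - 13) - 27)*115 = (-18/(-10) - 27)*115 = (-18*(-1/10) - 27)*115 = (9/5 - 27)*115 = -126/5*115 = -2898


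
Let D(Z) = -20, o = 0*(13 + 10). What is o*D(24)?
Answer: 0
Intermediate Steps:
o = 0 (o = 0*23 = 0)
o*D(24) = 0*(-20) = 0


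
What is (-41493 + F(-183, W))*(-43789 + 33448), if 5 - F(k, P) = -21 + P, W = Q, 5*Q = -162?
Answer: 2142375993/5 ≈ 4.2848e+8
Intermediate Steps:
Q = -162/5 (Q = (⅕)*(-162) = -162/5 ≈ -32.400)
W = -162/5 ≈ -32.400
F(k, P) = 26 - P (F(k, P) = 5 - (-21 + P) = 5 + (21 - P) = 26 - P)
(-41493 + F(-183, W))*(-43789 + 33448) = (-41493 + (26 - 1*(-162/5)))*(-43789 + 33448) = (-41493 + (26 + 162/5))*(-10341) = (-41493 + 292/5)*(-10341) = -207173/5*(-10341) = 2142375993/5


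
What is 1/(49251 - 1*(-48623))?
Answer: 1/97874 ≈ 1.0217e-5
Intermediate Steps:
1/(49251 - 1*(-48623)) = 1/(49251 + 48623) = 1/97874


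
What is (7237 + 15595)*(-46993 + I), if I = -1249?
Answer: -1101461344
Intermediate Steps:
(7237 + 15595)*(-46993 + I) = (7237 + 15595)*(-46993 - 1249) = 22832*(-48242) = -1101461344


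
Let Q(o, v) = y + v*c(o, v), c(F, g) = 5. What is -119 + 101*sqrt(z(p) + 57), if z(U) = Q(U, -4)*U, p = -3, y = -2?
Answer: -119 + 101*sqrt(123) ≈ 1001.1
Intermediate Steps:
Q(o, v) = -2 + 5*v (Q(o, v) = -2 + v*5 = -2 + 5*v)
z(U) = -22*U (z(U) = (-2 + 5*(-4))*U = (-2 - 20)*U = -22*U)
-119 + 101*sqrt(z(p) + 57) = -119 + 101*sqrt(-22*(-3) + 57) = -119 + 101*sqrt(66 + 57) = -119 + 101*sqrt(123)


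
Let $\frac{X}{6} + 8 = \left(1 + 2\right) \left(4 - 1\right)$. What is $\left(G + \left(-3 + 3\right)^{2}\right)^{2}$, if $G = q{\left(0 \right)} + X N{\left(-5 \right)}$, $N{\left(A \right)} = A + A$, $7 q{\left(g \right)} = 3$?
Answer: $\frac{173889}{49} \approx 3548.8$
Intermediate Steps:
$q{\left(g \right)} = \frac{3}{7}$ ($q{\left(g \right)} = \frac{1}{7} \cdot 3 = \frac{3}{7}$)
$N{\left(A \right)} = 2 A$
$X = 6$ ($X = -48 + 6 \left(1 + 2\right) \left(4 - 1\right) = -48 + 6 \cdot 3 \cdot 3 = -48 + 6 \cdot 9 = -48 + 54 = 6$)
$G = - \frac{417}{7}$ ($G = \frac{3}{7} + 6 \cdot 2 \left(-5\right) = \frac{3}{7} + 6 \left(-10\right) = \frac{3}{7} - 60 = - \frac{417}{7} \approx -59.571$)
$\left(G + \left(-3 + 3\right)^{2}\right)^{2} = \left(- \frac{417}{7} + \left(-3 + 3\right)^{2}\right)^{2} = \left(- \frac{417}{7} + 0^{2}\right)^{2} = \left(- \frac{417}{7} + 0\right)^{2} = \left(- \frac{417}{7}\right)^{2} = \frac{173889}{49}$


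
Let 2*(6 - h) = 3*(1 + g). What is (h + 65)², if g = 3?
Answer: 4225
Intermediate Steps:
h = 0 (h = 6 - 3*(1 + 3)/2 = 6 - 3*4/2 = 6 - ½*12 = 6 - 6 = 0)
(h + 65)² = (0 + 65)² = 65² = 4225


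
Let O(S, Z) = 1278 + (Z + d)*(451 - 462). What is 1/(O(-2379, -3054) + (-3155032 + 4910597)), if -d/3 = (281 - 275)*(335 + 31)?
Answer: 1/1862905 ≈ 5.3680e-7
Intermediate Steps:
d = -6588 (d = -3*(281 - 275)*(335 + 31) = -18*366 = -3*2196 = -6588)
O(S, Z) = 73746 - 11*Z (O(S, Z) = 1278 + (Z - 6588)*(451 - 462) = 1278 + (-6588 + Z)*(-11) = 1278 + (72468 - 11*Z) = 73746 - 11*Z)
1/(O(-2379, -3054) + (-3155032 + 4910597)) = 1/((73746 - 11*(-3054)) + (-3155032 + 4910597)) = 1/((73746 + 33594) + 1755565) = 1/(107340 + 1755565) = 1/1862905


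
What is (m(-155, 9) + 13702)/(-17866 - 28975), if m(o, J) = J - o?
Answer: -13866/46841 ≈ -0.29602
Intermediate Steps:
(m(-155, 9) + 13702)/(-17866 - 28975) = ((9 - 1*(-155)) + 13702)/(-17866 - 28975) = ((9 + 155) + 13702)/(-46841) = (164 + 13702)*(-1/46841) = 13866*(-1/46841) = -13866/46841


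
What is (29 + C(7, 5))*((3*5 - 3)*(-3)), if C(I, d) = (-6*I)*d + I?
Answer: 6264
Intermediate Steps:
C(I, d) = I - 6*I*d (C(I, d) = -6*I*d + I = I - 6*I*d)
(29 + C(7, 5))*((3*5 - 3)*(-3)) = (29 + 7*(1 - 6*5))*((3*5 - 3)*(-3)) = (29 + 7*(1 - 30))*((15 - 3)*(-3)) = (29 + 7*(-29))*(12*(-3)) = (29 - 203)*(-36) = -174*(-36) = 6264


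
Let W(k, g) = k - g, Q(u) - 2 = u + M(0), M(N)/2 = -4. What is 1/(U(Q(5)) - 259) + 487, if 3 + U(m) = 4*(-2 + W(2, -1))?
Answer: 125645/258 ≈ 487.00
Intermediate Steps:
M(N) = -8 (M(N) = 2*(-4) = -8)
Q(u) = -6 + u (Q(u) = 2 + (u - 8) = 2 + (-8 + u) = -6 + u)
U(m) = 1 (U(m) = -3 + 4*(-2 + (2 - 1*(-1))) = -3 + 4*(-2 + (2 + 1)) = -3 + 4*(-2 + 3) = -3 + 4*1 = -3 + 4 = 1)
1/(U(Q(5)) - 259) + 487 = 1/(1 - 259) + 487 = 1/(-258) + 487 = -1/258 + 487 = 125645/258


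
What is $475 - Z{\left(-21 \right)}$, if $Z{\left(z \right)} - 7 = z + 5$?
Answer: $484$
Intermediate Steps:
$Z{\left(z \right)} = 12 + z$ ($Z{\left(z \right)} = 7 + \left(z + 5\right) = 7 + \left(5 + z\right) = 12 + z$)
$475 - Z{\left(-21 \right)} = 475 - \left(12 - 21\right) = 475 - -9 = 475 + 9 = 484$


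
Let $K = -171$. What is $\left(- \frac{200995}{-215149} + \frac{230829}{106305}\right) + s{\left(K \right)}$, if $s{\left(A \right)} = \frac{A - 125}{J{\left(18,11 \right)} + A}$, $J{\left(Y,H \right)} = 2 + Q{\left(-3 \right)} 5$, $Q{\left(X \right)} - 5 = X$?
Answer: $\frac{6021204531028}{1212184965585} \approx 4.9672$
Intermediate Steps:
$Q{\left(X \right)} = 5 + X$
$J{\left(Y,H \right)} = 12$ ($J{\left(Y,H \right)} = 2 + \left(5 - 3\right) 5 = 2 + 2 \cdot 5 = 2 + 10 = 12$)
$s{\left(A \right)} = \frac{-125 + A}{12 + A}$ ($s{\left(A \right)} = \frac{A - 125}{12 + A} = \frac{-125 + A}{12 + A}$)
$\left(- \frac{200995}{-215149} + \frac{230829}{106305}\right) + s{\left(K \right)} = \left(- \frac{200995}{-215149} + \frac{230829}{106305}\right) + \frac{-125 - 171}{12 - 171} = \left(\left(-200995\right) \left(- \frac{1}{215149}\right) + 230829 \cdot \frac{1}{106305}\right) + \frac{1}{-159} \left(-296\right) = \left(\frac{200995}{215149} + \frac{76943}{35435}\right) - - \frac{296}{159} = \frac{23676467332}{7623804815} + \frac{296}{159} = \frac{6021204531028}{1212184965585}$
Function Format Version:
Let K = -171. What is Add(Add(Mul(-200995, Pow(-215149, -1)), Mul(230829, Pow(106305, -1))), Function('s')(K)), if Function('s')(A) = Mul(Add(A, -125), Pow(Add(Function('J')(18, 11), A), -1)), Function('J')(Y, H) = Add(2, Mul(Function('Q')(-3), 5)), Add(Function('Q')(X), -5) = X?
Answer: Rational(6021204531028, 1212184965585) ≈ 4.9672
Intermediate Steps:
Function('Q')(X) = Add(5, X)
Function('J')(Y, H) = 12 (Function('J')(Y, H) = Add(2, Mul(Add(5, -3), 5)) = Add(2, Mul(2, 5)) = Add(2, 10) = 12)
Function('s')(A) = Mul(Pow(Add(12, A), -1), Add(-125, A)) (Function('s')(A) = Mul(Add(A, -125), Pow(Add(12, A), -1)) = Mul(Add(-125, A), Pow(Add(12, A), -1)) = Mul(Pow(Add(12, A), -1), Add(-125, A)))
Add(Add(Mul(-200995, Pow(-215149, -1)), Mul(230829, Pow(106305, -1))), Function('s')(K)) = Add(Add(Mul(-200995, Pow(-215149, -1)), Mul(230829, Pow(106305, -1))), Mul(Pow(Add(12, -171), -1), Add(-125, -171))) = Add(Add(Mul(-200995, Rational(-1, 215149)), Mul(230829, Rational(1, 106305))), Mul(Pow(-159, -1), -296)) = Add(Add(Rational(200995, 215149), Rational(76943, 35435)), Mul(Rational(-1, 159), -296)) = Add(Rational(23676467332, 7623804815), Rational(296, 159)) = Rational(6021204531028, 1212184965585)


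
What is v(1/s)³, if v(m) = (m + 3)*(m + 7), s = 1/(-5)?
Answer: -64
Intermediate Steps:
s = -⅕ ≈ -0.20000
v(m) = (3 + m)*(7 + m)
v(1/s)³ = (21 + (1/(-⅕))² + 10/(-⅕))³ = (21 + (-5)² + 10*(-5))³ = (21 + 25 - 50)³ = (-4)³ = -64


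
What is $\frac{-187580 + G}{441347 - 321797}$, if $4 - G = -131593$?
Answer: $- \frac{18661}{39850} \approx -0.46828$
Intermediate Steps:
$G = 131597$ ($G = 4 - -131593 = 4 + 131593 = 131597$)
$\frac{-187580 + G}{441347 - 321797} = \frac{-187580 + 131597}{441347 - 321797} = - \frac{55983}{119550} = \left(-55983\right) \frac{1}{119550} = - \frac{18661}{39850}$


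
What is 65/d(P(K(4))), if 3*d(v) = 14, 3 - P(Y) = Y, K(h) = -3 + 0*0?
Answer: 195/14 ≈ 13.929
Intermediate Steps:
K(h) = -3 (K(h) = -3 + 0 = -3)
P(Y) = 3 - Y
d(v) = 14/3 (d(v) = (1/3)*14 = 14/3)
65/d(P(K(4))) = 65/(14/3) = 65*(3/14) = 195/14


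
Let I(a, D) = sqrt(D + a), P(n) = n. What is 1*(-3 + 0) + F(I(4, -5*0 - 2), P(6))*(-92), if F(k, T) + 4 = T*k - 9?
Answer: 1193 - 552*sqrt(2) ≈ 412.35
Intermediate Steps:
F(k, T) = -13 + T*k (F(k, T) = -4 + (T*k - 9) = -4 + (-9 + T*k) = -13 + T*k)
1*(-3 + 0) + F(I(4, -5*0 - 2), P(6))*(-92) = 1*(-3 + 0) + (-13 + 6*sqrt((-5*0 - 2) + 4))*(-92) = 1*(-3) + (-13 + 6*sqrt((0 - 2) + 4))*(-92) = -3 + (-13 + 6*sqrt(-2 + 4))*(-92) = -3 + (-13 + 6*sqrt(2))*(-92) = -3 + (1196 - 552*sqrt(2)) = 1193 - 552*sqrt(2)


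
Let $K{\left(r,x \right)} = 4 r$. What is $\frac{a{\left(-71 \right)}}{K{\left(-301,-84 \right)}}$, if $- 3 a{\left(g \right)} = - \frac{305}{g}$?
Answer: $\frac{305}{256452} \approx 0.0011893$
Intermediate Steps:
$a{\left(g \right)} = \frac{305}{3 g}$ ($a{\left(g \right)} = - \frac{\left(-305\right) \frac{1}{g}}{3} = \frac{305}{3 g}$)
$\frac{a{\left(-71 \right)}}{K{\left(-301,-84 \right)}} = \frac{\frac{305}{3} \frac{1}{-71}}{4 \left(-301\right)} = \frac{\frac{305}{3} \left(- \frac{1}{71}\right)}{-1204} = \left(- \frac{305}{213}\right) \left(- \frac{1}{1204}\right) = \frac{305}{256452}$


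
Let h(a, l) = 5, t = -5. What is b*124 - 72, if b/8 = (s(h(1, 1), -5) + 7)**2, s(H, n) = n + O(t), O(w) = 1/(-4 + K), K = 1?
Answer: 24152/9 ≈ 2683.6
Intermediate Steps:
O(w) = -1/3 (O(w) = 1/(-4 + 1) = 1/(-3) = -1/3)
s(H, n) = -1/3 + n (s(H, n) = n - 1/3 = -1/3 + n)
b = 200/9 (b = 8*((-1/3 - 5) + 7)**2 = 8*(-16/3 + 7)**2 = 8*(5/3)**2 = 8*(25/9) = 200/9 ≈ 22.222)
b*124 - 72 = (200/9)*124 - 72 = 24800/9 - 72 = 24152/9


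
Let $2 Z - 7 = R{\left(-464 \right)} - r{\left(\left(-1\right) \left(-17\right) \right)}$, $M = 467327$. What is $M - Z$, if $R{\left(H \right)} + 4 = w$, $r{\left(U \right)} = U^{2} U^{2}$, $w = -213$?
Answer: $\frac{1018385}{2} \approx 5.0919 \cdot 10^{5}$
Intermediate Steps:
$r{\left(U \right)} = U^{4}$
$R{\left(H \right)} = -217$ ($R{\left(H \right)} = -4 - 213 = -217$)
$Z = - \frac{83731}{2}$ ($Z = \frac{7}{2} + \frac{-217 - \left(\left(-1\right) \left(-17\right)\right)^{4}}{2} = \frac{7}{2} + \frac{-217 - 17^{4}}{2} = \frac{7}{2} + \frac{-217 - 83521}{2} = \frac{7}{2} + \frac{1}{2} \left(-83738\right) = \frac{7}{2} - 41869 = - \frac{83731}{2} \approx -41866.0$)
$M - Z = 467327 - - \frac{83731}{2} = 467327 + \frac{83731}{2} = \frac{1018385}{2}$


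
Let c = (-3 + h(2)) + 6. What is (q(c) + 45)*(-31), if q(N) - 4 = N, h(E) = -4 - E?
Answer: -1426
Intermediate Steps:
c = -3 (c = (-3 + (-4 - 1*2)) + 6 = (-3 + (-4 - 2)) + 6 = (-3 - 6) + 6 = -9 + 6 = -3)
q(N) = 4 + N
(q(c) + 45)*(-31) = ((4 - 3) + 45)*(-31) = (1 + 45)*(-31) = 46*(-31) = -1426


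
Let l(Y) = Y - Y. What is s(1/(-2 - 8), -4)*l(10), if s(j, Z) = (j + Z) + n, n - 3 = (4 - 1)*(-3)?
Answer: 0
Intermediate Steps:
n = -6 (n = 3 + (4 - 1)*(-3) = 3 + 3*(-3) = 3 - 9 = -6)
s(j, Z) = -6 + Z + j (s(j, Z) = (j + Z) - 6 = (Z + j) - 6 = -6 + Z + j)
l(Y) = 0
s(1/(-2 - 8), -4)*l(10) = (-6 - 4 + 1/(-2 - 8))*0 = (-6 - 4 + 1/(-10))*0 = (-6 - 4 - ⅒)*0 = -101/10*0 = 0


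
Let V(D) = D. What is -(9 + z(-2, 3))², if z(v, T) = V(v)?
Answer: -49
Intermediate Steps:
z(v, T) = v
-(9 + z(-2, 3))² = -(9 - 2)² = -1*7² = -1*49 = -49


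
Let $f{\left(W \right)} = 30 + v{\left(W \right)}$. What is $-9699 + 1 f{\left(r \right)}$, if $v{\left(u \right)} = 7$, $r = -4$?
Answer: $-9662$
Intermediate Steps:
$f{\left(W \right)} = 37$ ($f{\left(W \right)} = 30 + 7 = 37$)
$-9699 + 1 f{\left(r \right)} = -9699 + 1 \cdot 37 = -9699 + 37 = -9662$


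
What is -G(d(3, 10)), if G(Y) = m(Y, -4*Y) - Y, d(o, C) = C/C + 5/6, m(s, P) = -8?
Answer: 59/6 ≈ 9.8333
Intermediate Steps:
d(o, C) = 11/6 (d(o, C) = 1 + 5*(1/6) = 1 + 5/6 = 11/6)
G(Y) = -8 - Y
-G(d(3, 10)) = -(-8 - 1*11/6) = -(-8 - 11/6) = -1*(-59/6) = 59/6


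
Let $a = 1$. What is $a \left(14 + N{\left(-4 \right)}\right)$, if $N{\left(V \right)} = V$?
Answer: $10$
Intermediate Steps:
$a \left(14 + N{\left(-4 \right)}\right) = 1 \left(14 - 4\right) = 1 \cdot 10 = 10$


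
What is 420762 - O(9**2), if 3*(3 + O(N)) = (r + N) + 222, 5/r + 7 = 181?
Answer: 219586603/522 ≈ 4.2066e+5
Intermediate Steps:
r = 5/174 (r = 5/(-7 + 181) = 5/174 ≈ 0.028736)
O(N) = 37067/522 + N/3 (O(N) = -3 + ((5/174 + N) + 222)/3 = -3 + (38633/174 + N)/3 = -3 + (38633/522 + N/3) = 37067/522 + N/3)
420762 - O(9**2) = 420762 - (37067/522 + (1/3)*9**2) = 420762 - (37067/522 + (1/3)*81) = 420762 - (37067/522 + 27) = 420762 - 1*51161/522 = 420762 - 51161/522 = 219586603/522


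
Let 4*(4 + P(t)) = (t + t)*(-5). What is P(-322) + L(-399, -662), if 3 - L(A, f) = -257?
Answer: 1061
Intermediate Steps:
L(A, f) = 260 (L(A, f) = 3 - 1*(-257) = 3 + 257 = 260)
P(t) = -4 - 5*t/2 (P(t) = -4 + ((t + t)*(-5))/4 = -4 + ((2*t)*(-5))/4 = -4 + (-10*t)/4 = -4 - 5*t/2)
P(-322) + L(-399, -662) = (-4 - 5/2*(-322)) + 260 = (-4 + 805) + 260 = 801 + 260 = 1061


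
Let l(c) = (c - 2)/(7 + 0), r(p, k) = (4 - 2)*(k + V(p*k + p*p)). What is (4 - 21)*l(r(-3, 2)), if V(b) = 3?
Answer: -136/7 ≈ -19.429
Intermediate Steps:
r(p, k) = 6 + 2*k (r(p, k) = (4 - 2)*(k + 3) = 2*(3 + k) = 6 + 2*k)
l(c) = -2/7 + c/7 (l(c) = (-2 + c)/7 = (-2 + c)*(1/7) = -2/7 + c/7)
(4 - 21)*l(r(-3, 2)) = (4 - 21)*(-2/7 + (6 + 2*2)/7) = -17*(-2/7 + (6 + 4)/7) = -17*(-2/7 + (1/7)*10) = -17*(-2/7 + 10/7) = -17*8/7 = -136/7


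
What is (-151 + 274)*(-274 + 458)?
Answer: 22632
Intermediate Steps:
(-151 + 274)*(-274 + 458) = 123*184 = 22632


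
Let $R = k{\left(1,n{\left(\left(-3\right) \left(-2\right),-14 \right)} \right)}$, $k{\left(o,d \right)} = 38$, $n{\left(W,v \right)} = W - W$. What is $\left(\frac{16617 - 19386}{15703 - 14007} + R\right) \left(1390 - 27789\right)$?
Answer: $- \frac{1628263921}{1696} \approx -9.6006 \cdot 10^{5}$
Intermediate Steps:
$n{\left(W,v \right)} = 0$
$R = 38$
$\left(\frac{16617 - 19386}{15703 - 14007} + R\right) \left(1390 - 27789\right) = \left(\frac{16617 - 19386}{15703 - 14007} + 38\right) \left(1390 - 27789\right) = \left(- \frac{2769}{1696} + 38\right) \left(-26399\right) = \frac{61679}{1696} \left(-26399\right) = - \frac{1628263921}{1696}$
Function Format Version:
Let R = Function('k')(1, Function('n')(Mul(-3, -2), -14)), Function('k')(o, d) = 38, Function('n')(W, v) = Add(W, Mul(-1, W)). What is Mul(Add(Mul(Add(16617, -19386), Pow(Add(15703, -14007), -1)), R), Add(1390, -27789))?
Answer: Rational(-1628263921, 1696) ≈ -9.6006e+5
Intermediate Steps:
Function('n')(W, v) = 0
R = 38
Mul(Add(Mul(Add(16617, -19386), Pow(Add(15703, -14007), -1)), R), Add(1390, -27789)) = Mul(Add(Mul(Add(16617, -19386), Pow(Add(15703, -14007), -1)), 38), Add(1390, -27789)) = Mul(Add(Mul(-2769, Pow(1696, -1)), 38), -26399) = Mul(Add(Mul(-2769, Rational(1, 1696)), 38), -26399) = Mul(Add(Rational(-2769, 1696), 38), -26399) = Mul(Rational(61679, 1696), -26399) = Rational(-1628263921, 1696)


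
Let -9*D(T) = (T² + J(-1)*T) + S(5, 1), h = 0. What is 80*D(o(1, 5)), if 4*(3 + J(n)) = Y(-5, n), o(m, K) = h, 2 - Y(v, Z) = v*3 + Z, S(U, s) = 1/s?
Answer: -80/9 ≈ -8.8889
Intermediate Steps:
Y(v, Z) = 2 - Z - 3*v (Y(v, Z) = 2 - (v*3 + Z) = 2 - (3*v + Z) = 2 - (Z + 3*v) = 2 + (-Z - 3*v) = 2 - Z - 3*v)
o(m, K) = 0
J(n) = 5/4 - n/4 (J(n) = -3 + (2 - n - 3*(-5))/4 = -3 + (2 - n + 15)/4 = -3 + (17 - n)/4 = -3 + (17/4 - n/4) = 5/4 - n/4)
D(T) = -⅑ - T/6 - T²/9 (D(T) = -((T² + (5/4 - ¼*(-1))*T) + 1/1)/9 = -((T² + (5/4 + ¼)*T) + 1)/9 = -((T² + 3*T/2) + 1)/9 = -(1 + T² + 3*T/2)/9 = -⅑ - T/6 - T²/9)
80*D(o(1, 5)) = 80*(-⅑ - ⅙*0 - ⅑*0²) = 80*(-⅑ + 0 - ⅑*0) = 80*(-⅑ + 0 + 0) = 80*(-⅑) = -80/9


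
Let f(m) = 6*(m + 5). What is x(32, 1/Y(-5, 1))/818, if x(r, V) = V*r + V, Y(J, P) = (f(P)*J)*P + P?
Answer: -33/146422 ≈ -0.00022538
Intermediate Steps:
f(m) = 30 + 6*m (f(m) = 6*(5 + m) = 30 + 6*m)
Y(J, P) = P + J*P*(30 + 6*P) (Y(J, P) = ((30 + 6*P)*J)*P + P = (J*(30 + 6*P))*P + P = J*P*(30 + 6*P) + P = P + J*P*(30 + 6*P))
x(r, V) = V + V*r
x(32, 1/Y(-5, 1))/818 = ((1 + 32)/((1*(1 + 6*(-5)*(5 + 1)))))/818 = (33/(1*(1 + 6*(-5)*6)))*(1/818) = (33/(1*(1 - 180)))*(1/818) = (33/(1*(-179)))*(1/818) = (33/(-179))*(1/818) = -1/179*33*(1/818) = -33/179*1/818 = -33/146422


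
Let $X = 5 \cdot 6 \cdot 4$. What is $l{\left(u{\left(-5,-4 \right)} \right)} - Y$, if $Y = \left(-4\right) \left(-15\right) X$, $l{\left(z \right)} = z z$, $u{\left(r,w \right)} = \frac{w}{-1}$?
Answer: $-7184$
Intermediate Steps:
$u{\left(r,w \right)} = - w$ ($u{\left(r,w \right)} = w \left(-1\right) = - w$)
$X = 120$ ($X = 30 \cdot 4 = 120$)
$l{\left(z \right)} = z^{2}$
$Y = 7200$ ($Y = \left(-4\right) \left(-15\right) 120 = 60 \cdot 120 = 7200$)
$l{\left(u{\left(-5,-4 \right)} \right)} - Y = \left(\left(-1\right) \left(-4\right)\right)^{2} - 7200 = 4^{2} - 7200 = 16 - 7200 = -7184$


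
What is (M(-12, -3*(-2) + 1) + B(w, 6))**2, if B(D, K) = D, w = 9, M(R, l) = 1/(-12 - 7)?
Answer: 28900/361 ≈ 80.055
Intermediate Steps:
M(R, l) = -1/19 (M(R, l) = 1/(-19) = -1/19)
(M(-12, -3*(-2) + 1) + B(w, 6))**2 = (-1/19 + 9)**2 = (170/19)**2 = 28900/361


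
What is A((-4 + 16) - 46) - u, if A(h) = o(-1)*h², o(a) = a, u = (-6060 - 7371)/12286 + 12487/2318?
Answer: -8260986528/7119737 ≈ -1160.3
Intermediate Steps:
u = 30570556/7119737 (u = -13431*1/12286 + 12487*(1/2318) = -13431/12286 + 12487/2318 = 30570556/7119737 ≈ 4.2938)
A(h) = -h²
A((-4 + 16) - 46) - u = -((-4 + 16) - 46)² - 1*30570556/7119737 = -(12 - 46)² - 30570556/7119737 = -1*(-34)² - 30570556/7119737 = -1*1156 - 30570556/7119737 = -1156 - 30570556/7119737 = -8260986528/7119737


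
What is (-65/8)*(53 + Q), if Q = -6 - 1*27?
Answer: -325/2 ≈ -162.50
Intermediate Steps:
Q = -33 (Q = -6 - 27 = -33)
(-65/8)*(53 + Q) = (-65/8)*(53 - 33) = -65*1/8*20 = -65/8*20 = -325/2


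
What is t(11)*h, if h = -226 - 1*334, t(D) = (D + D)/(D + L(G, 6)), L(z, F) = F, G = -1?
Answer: -12320/17 ≈ -724.71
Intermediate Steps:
t(D) = 2*D/(6 + D) (t(D) = (D + D)/(D + 6) = (2*D)/(6 + D) = 2*D/(6 + D))
h = -560 (h = -226 - 334 = -560)
t(11)*h = (2*11/(6 + 11))*(-560) = (2*11/17)*(-560) = (2*11*(1/17))*(-560) = (22/17)*(-560) = -12320/17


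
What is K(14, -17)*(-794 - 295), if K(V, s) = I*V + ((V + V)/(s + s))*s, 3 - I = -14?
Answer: -274428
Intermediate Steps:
I = 17 (I = 3 - 1*(-14) = 3 + 14 = 17)
K(V, s) = 18*V (K(V, s) = 17*V + ((V + V)/(s + s))*s = 17*V + ((2*V)/((2*s)))*s = 17*V + ((2*V)*(1/(2*s)))*s = 17*V + (V/s)*s = 17*V + V = 18*V)
K(14, -17)*(-794 - 295) = (18*14)*(-794 - 295) = 252*(-1089) = -274428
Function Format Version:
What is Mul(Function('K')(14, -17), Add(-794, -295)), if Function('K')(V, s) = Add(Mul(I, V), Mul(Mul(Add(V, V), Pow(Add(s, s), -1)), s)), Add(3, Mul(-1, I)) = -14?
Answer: -274428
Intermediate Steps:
I = 17 (I = Add(3, Mul(-1, -14)) = Add(3, 14) = 17)
Function('K')(V, s) = Mul(18, V) (Function('K')(V, s) = Add(Mul(17, V), Mul(Mul(Add(V, V), Pow(Add(s, s), -1)), s)) = Add(Mul(17, V), Mul(Mul(Mul(2, V), Pow(Mul(2, s), -1)), s)) = Add(Mul(17, V), Mul(Mul(Mul(2, V), Mul(Rational(1, 2), Pow(s, -1))), s)) = Add(Mul(17, V), Mul(Mul(V, Pow(s, -1)), s)) = Add(Mul(17, V), V) = Mul(18, V))
Mul(Function('K')(14, -17), Add(-794, -295)) = Mul(Mul(18, 14), Add(-794, -295)) = Mul(252, -1089) = -274428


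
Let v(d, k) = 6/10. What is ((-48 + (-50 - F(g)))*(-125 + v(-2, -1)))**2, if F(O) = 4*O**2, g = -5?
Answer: 15167400336/25 ≈ 6.0670e+8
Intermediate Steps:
v(d, k) = 3/5 (v(d, k) = 6*(1/10) = 3/5)
((-48 + (-50 - F(g)))*(-125 + v(-2, -1)))**2 = ((-48 + (-50 - 4*(-5)**2))*(-125 + 3/5))**2 = ((-48 + (-50 - 4*25))*(-622/5))**2 = ((-48 + (-50 - 1*100))*(-622/5))**2 = ((-48 + (-50 - 100))*(-622/5))**2 = ((-48 - 150)*(-622/5))**2 = (-198*(-622/5))**2 = (123156/5)**2 = 15167400336/25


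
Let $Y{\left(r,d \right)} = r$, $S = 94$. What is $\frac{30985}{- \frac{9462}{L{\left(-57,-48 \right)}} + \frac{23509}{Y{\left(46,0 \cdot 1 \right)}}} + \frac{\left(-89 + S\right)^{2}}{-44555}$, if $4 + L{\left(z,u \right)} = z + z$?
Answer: $\frac{749347283905}{14299098527} \approx 52.405$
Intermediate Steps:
$L{\left(z,u \right)} = -4 + 2 z$ ($L{\left(z,u \right)} = -4 + \left(z + z\right) = -4 + 2 z$)
$\frac{30985}{- \frac{9462}{L{\left(-57,-48 \right)}} + \frac{23509}{Y{\left(46,0 \cdot 1 \right)}}} + \frac{\left(-89 + S\right)^{2}}{-44555} = \frac{30985}{- \frac{9462}{-4 + 2 \left(-57\right)} + \frac{23509}{46}} + \frac{\left(-89 + 94\right)^{2}}{-44555} = \frac{30985}{- \frac{9462}{-4 - 114} + 23509 \cdot \frac{1}{46}} + 5^{2} \left(- \frac{1}{44555}\right) = \frac{30985}{- \frac{9462}{-118} + \frac{23509}{46}} + 25 \left(- \frac{1}{44555}\right) = \frac{30985}{\left(-9462\right) \left(- \frac{1}{118}\right) + \frac{23509}{46}} - \frac{5}{8911} = \frac{30985}{\frac{4731}{59} + \frac{23509}{46}} - \frac{5}{8911} = \frac{30985}{\frac{1604657}{2714}} - \frac{5}{8911} = 30985 \cdot \frac{2714}{1604657} - \frac{5}{8911} = \frac{84093290}{1604657} - \frac{5}{8911} = \frac{749347283905}{14299098527}$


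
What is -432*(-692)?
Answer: 298944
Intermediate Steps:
-432*(-692) = -1*(-298944) = 298944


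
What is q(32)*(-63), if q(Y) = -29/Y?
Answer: 1827/32 ≈ 57.094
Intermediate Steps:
q(32)*(-63) = -29/32*(-63) = 1827/32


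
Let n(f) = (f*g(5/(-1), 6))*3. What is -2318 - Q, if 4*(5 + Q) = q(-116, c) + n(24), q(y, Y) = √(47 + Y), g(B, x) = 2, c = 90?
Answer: -2349 - √137/4 ≈ -2351.9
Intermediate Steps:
n(f) = 6*f (n(f) = (f*2)*3 = (2*f)*3 = 6*f)
Q = 31 + √137/4 (Q = -5 + (√(47 + 90) + 6*24)/4 = -5 + (√137 + 144)/4 = -5 + (144 + √137)/4 = -5 + (36 + √137/4) = 31 + √137/4 ≈ 33.926)
-2318 - Q = -2318 - (31 + √137/4) = -2318 + (-31 - √137/4) = -2349 - √137/4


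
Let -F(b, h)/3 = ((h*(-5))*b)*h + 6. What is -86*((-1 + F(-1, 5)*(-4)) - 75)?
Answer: -128656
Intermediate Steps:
F(b, h) = -18 + 15*b*h² (F(b, h) = -3*(((h*(-5))*b)*h + 6) = -3*(((-5*h)*b)*h + 6) = -3*((-5*b*h)*h + 6) = -3*(-5*b*h² + 6) = -3*(6 - 5*b*h²) = -18 + 15*b*h²)
-86*((-1 + F(-1, 5)*(-4)) - 75) = -86*((-1 + (-18 + 15*(-1)*5²)*(-4)) - 75) = -86*((-1 + (-18 + 15*(-1)*25)*(-4)) - 75) = -86*((-1 + (-18 - 375)*(-4)) - 75) = -86*((-1 - 393*(-4)) - 75) = -86*((-1 + 1572) - 75) = -86*(1571 - 75) = -86*1496 = -128656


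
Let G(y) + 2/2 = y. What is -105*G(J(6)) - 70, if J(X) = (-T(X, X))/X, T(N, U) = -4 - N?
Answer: -140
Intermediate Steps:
J(X) = (4 + X)/X (J(X) = (-(-4 - X))/X = (4 + X)/X)
G(y) = -1 + y
-105*G(J(6)) - 70 = -105*(-1 + (4 + 6)/6) - 70 = -105*(-1 + (1/6)*10) - 70 = -105*(-1 + 5/3) - 70 = -105*2/3 - 70 = -70 - 70 = -140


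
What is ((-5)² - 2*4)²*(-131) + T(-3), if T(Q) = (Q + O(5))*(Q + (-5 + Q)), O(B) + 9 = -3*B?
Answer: -37562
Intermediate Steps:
O(B) = -9 - 3*B
T(Q) = (-24 + Q)*(-5 + 2*Q) (T(Q) = (Q + (-9 - 3*5))*(Q + (-5 + Q)) = (Q + (-9 - 15))*(-5 + 2*Q) = (Q - 24)*(-5 + 2*Q) = (-24 + Q)*(-5 + 2*Q))
((-5)² - 2*4)²*(-131) + T(-3) = ((-5)² - 2*4)²*(-131) + (120 - 53*(-3) + 2*(-3)²) = (25 - 8)²*(-131) + (120 + 159 + 2*9) = 17²*(-131) + (120 + 159 + 18) = 289*(-131) + 297 = -37859 + 297 = -37562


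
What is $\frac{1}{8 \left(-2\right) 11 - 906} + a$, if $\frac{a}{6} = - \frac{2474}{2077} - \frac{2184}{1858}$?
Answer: $- \frac{29647193093}{2087754706} \approx -14.201$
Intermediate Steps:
$a = - \frac{27398580}{1929533}$ ($a = 6 \left(- \frac{2474}{2077} - \frac{2184}{1858}\right) = 6 \left(\left(-2474\right) \frac{1}{2077} - \frac{1092}{929}\right) = 6 \left(- \frac{2474}{2077} - \frac{1092}{929}\right) = 6 \left(- \frac{4566430}{1929533}\right) = - \frac{27398580}{1929533} \approx -14.2$)
$\frac{1}{8 \left(-2\right) 11 - 906} + a = \frac{1}{8 \left(-2\right) 11 - 906} - \frac{27398580}{1929533} = \frac{1}{\left(-16\right) 11 - 906} - \frac{27398580}{1929533} = \frac{1}{-176 - 906} - \frac{27398580}{1929533} = \frac{1}{-1082} - \frac{27398580}{1929533} = - \frac{1}{1082} - \frac{27398580}{1929533} = - \frac{29647193093}{2087754706}$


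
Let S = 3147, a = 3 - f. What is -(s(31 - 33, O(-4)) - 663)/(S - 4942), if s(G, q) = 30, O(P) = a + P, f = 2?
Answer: -633/1795 ≈ -0.35265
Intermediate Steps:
a = 1 (a = 3 - 1*2 = 3 - 2 = 1)
O(P) = 1 + P
-(s(31 - 33, O(-4)) - 663)/(S - 4942) = -(30 - 663)/(3147 - 4942) = -(-633)/(-1795) = -(-633)*(-1)/1795 = -1*633/1795 = -633/1795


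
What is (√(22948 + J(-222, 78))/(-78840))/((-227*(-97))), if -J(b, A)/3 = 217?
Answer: -√22297/1735977960 ≈ -8.6016e-8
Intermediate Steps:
J(b, A) = -651 (J(b, A) = -3*217 = -651)
(√(22948 + J(-222, 78))/(-78840))/((-227*(-97))) = (√(22948 - 651)/(-78840))/((-227*(-97))) = (√22297*(-1/78840))/22019 = -√22297/78840*(1/22019) = -√22297/1735977960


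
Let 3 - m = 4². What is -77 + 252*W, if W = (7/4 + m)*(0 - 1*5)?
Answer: 14098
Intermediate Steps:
m = -13 (m = 3 - 1*4² = 3 - 1*16 = 3 - 16 = -13)
W = 225/4 (W = (7/4 - 13)*(0 - 1*5) = (7*(¼) - 13)*(0 - 5) = (7/4 - 13)*(-5) = -45/4*(-5) = 225/4 ≈ 56.250)
-77 + 252*W = -77 + 252*(225/4) = -77 + 14175 = 14098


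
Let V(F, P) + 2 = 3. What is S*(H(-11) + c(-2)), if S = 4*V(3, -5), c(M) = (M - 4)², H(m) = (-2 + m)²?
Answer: 820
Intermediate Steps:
V(F, P) = 1 (V(F, P) = -2 + 3 = 1)
c(M) = (-4 + M)²
S = 4 (S = 4*1 = 4)
S*(H(-11) + c(-2)) = 4*((-2 - 11)² + (-4 - 2)²) = 4*((-13)² + (-6)²) = 4*(169 + 36) = 4*205 = 820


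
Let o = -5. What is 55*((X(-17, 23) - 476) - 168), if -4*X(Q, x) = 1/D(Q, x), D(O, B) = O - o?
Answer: -1700105/48 ≈ -35419.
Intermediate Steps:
D(O, B) = 5 + O (D(O, B) = O - 1*(-5) = O + 5 = 5 + O)
X(Q, x) = -1/(4*(5 + Q))
55*((X(-17, 23) - 476) - 168) = 55*((-1/(20 + 4*(-17)) - 476) - 168) = 55*((-1/(20 - 68) - 476) - 168) = 55*((-1/(-48) - 476) - 168) = 55*((-1*(-1/48) - 476) - 168) = 55*((1/48 - 476) - 168) = 55*(-22847/48 - 168) = 55*(-30911/48) = -1700105/48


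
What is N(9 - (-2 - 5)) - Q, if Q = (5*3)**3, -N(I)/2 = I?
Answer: -3407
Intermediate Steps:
N(I) = -2*I
Q = 3375 (Q = 15**3 = 3375)
N(9 - (-2 - 5)) - Q = -2*(9 - (-2 - 5)) - 1*3375 = -2*(9 - 1*(-7)) - 3375 = -2*(9 + 7) - 3375 = -2*16 - 3375 = -32 - 3375 = -3407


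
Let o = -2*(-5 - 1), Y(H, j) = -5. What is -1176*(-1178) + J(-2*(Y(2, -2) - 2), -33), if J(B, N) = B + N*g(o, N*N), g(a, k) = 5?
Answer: 1385177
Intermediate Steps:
o = 12 (o = -2*(-6) = 12)
J(B, N) = B + 5*N (J(B, N) = B + N*5 = B + 5*N)
-1176*(-1178) + J(-2*(Y(2, -2) - 2), -33) = -1176*(-1178) + (-2*(-5 - 2) + 5*(-33)) = 1385328 + (-2*(-7) - 165) = 1385328 + (14 - 165) = 1385328 - 151 = 1385177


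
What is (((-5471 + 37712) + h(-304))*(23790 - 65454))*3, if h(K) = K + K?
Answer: -3953871936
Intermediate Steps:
h(K) = 2*K
(((-5471 + 37712) + h(-304))*(23790 - 65454))*3 = (((-5471 + 37712) + 2*(-304))*(23790 - 65454))*3 = ((32241 - 608)*(-41664))*3 = (31633*(-41664))*3 = -1317957312*3 = -3953871936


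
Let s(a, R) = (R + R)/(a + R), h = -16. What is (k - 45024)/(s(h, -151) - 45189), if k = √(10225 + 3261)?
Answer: 7519008/7546261 - 167*√13486/7546261 ≈ 0.99382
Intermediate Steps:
k = √13486 ≈ 116.13
s(a, R) = 2*R/(R + a) (s(a, R) = (2*R)/(R + a) = 2*R/(R + a))
(k - 45024)/(s(h, -151) - 45189) = (√13486 - 45024)/(2*(-151)/(-151 - 16) - 45189) = (-45024 + √13486)/(2*(-151)/(-167) - 45189) = (-45024 + √13486)/(2*(-151)*(-1/167) - 45189) = (-45024 + √13486)/(302/167 - 45189) = (-45024 + √13486)/(-7546261/167) = (-45024 + √13486)*(-167/7546261) = 7519008/7546261 - 167*√13486/7546261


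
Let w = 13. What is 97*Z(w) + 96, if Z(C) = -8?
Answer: -680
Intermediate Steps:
97*Z(w) + 96 = 97*(-8) + 96 = -776 + 96 = -680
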